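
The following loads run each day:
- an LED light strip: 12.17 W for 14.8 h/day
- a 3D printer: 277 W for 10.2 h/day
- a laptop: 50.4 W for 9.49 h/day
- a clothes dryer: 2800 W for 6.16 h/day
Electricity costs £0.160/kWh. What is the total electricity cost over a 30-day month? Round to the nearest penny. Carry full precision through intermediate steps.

LED light strip: 12.17 W × 14.8 h × 30 d = 5,403 Wh = 5.403 kWh
3D printer: 277 W × 10.2 h × 30 d = 84,762 Wh = 84.76 kWh
laptop: 50.4 W × 9.49 h × 30 d = 14,349 Wh = 14.35 kWh
clothes dryer: 2800 W × 6.16 h × 30 d = 517,440 Wh = 517.4 kWh
Total energy = 5.403 + 84.76 + 14.35 + 517.4 = 622 kWh
Cost = 622 kWh × £0.160 = £99.51

£99.51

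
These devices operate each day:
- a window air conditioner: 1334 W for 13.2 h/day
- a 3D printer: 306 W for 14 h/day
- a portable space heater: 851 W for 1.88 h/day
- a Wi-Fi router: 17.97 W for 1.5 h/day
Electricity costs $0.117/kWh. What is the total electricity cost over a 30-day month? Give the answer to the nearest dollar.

$83

window air conditioner: 1334 W × 13.2 h × 30 d = 528,264 Wh = 528.3 kWh
3D printer: 306 W × 14 h × 30 d = 128,520 Wh = 128.5 kWh
portable space heater: 851 W × 1.88 h × 30 d = 47,996 Wh = 48 kWh
Wi-Fi router: 17.97 W × 1.5 h × 30 d = 809 Wh = 0.8086 kWh
Total energy = 528.3 + 128.5 + 48 + 0.8086 = 705.6 kWh
Cost = 705.6 kWh × $0.117 = $82.55 ≈ $83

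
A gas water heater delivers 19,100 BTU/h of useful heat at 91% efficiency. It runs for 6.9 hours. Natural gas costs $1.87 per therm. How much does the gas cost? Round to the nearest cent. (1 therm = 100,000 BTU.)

$2.71

Heat delivered = 19,100 BTU/h × 6.9 h = 131,790 BTU
Gas input = 131,790 / 0.91 = 144,824 BTU
= 144,824 / 100,000 = 1.448 therm
Cost = 1.448 × $1.87/therm = $2.71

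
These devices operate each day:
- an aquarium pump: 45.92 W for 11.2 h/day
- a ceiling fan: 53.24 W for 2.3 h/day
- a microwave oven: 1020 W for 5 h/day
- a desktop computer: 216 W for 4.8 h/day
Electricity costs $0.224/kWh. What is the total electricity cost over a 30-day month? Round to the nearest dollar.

aquarium pump: 45.92 W × 11.2 h × 30 d = 15,429 Wh = 15.43 kWh
ceiling fan: 53.24 W × 2.3 h × 30 d = 3,674 Wh = 3.674 kWh
microwave oven: 1020 W × 5 h × 30 d = 153,000 Wh = 153 kWh
desktop computer: 216 W × 4.8 h × 30 d = 31,104 Wh = 31.1 kWh
Total energy = 15.43 + 3.674 + 153 + 31.1 = 203.2 kWh
Cost = 203.2 kWh × $0.224 = $45.52 ≈ $46

$46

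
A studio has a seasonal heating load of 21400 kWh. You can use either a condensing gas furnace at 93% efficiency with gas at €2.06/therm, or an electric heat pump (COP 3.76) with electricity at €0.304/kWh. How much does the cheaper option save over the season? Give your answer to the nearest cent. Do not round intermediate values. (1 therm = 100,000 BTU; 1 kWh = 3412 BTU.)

Heat load = 21400 kWh × 3412 = 73,016,800 BTU
Gas: input = 73,016,800 / 0.93 = 78,512,688 BTU = 785.1 therm → 785.1 × €2.06 = €1,617.36
Heat pump: 73,016,800 BTU / 3412 = 21,400 kWh heat; / 3.76 = 5,691 kWh in → × €0.304 = €1,730.21
Difference = |€1,617.36 − €1,730.21| = €112.85

€112.85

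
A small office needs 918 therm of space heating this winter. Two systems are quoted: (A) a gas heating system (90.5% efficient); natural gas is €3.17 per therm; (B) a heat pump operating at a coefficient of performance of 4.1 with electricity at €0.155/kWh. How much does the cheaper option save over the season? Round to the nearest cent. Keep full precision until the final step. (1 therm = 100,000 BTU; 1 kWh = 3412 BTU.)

Heat load = 918 therm × 100,000 = 91,800,000 BTU
Gas: input = 91,800,000 / 0.905 = 101,436,464 BTU = 1,014 therm → 1,014 × €3.17 = €3,215.54
Heat pump: 91,800,000 BTU / 3412 = 26,910 kWh heat; / 4.1 = 6,562 kWh in → × €0.155 = €1,017.14
Difference = |€3,215.54 − €1,017.14| = €2,198.39

€2198.39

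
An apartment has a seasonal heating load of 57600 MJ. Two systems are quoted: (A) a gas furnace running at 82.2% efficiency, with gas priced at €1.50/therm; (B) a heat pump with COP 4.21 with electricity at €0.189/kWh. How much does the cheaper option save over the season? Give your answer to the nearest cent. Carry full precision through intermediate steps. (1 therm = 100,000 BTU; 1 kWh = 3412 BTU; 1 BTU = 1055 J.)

€277.94

Heat load = 57600 MJ = 57,600,000,000 J / 1055 = 54,597,156 BTU
Gas: input = 54,597,156 / 0.822 = 66,419,898 BTU = 664.2 therm → 664.2 × €1.50 = €996.30
Heat pump: 54,597,156 BTU / 3412 = 16,000 kWh heat; / 4.21 = 3,801 kWh in → × €0.189 = €718.36
Difference = |€996.30 − €718.36| = €277.94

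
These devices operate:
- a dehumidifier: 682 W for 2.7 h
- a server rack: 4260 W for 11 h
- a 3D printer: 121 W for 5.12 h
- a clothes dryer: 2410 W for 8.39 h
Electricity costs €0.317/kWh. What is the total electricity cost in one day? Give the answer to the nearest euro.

dehumidifier: 682 W × 2.7 h = 1,841 Wh = 1.841 kWh
server rack: 4260 W × 11 h = 46,860 Wh = 46.86 kWh
3D printer: 121 W × 5.12 h = 620 Wh = 0.6195 kWh
clothes dryer: 2410 W × 8.39 h = 20,220 Wh = 20.22 kWh
Total energy = 1.841 + 46.86 + 0.6195 + 20.22 = 69.54 kWh
Cost = 69.54 kWh × €0.317 = €22.04 ≈ €22

€22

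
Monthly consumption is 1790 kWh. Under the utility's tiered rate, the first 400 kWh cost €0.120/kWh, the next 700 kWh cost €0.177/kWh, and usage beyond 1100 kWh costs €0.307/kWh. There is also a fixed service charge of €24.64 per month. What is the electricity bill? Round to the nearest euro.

€408

First 400 kWh × €0.120 = €48.00
Next 700 kWh × €0.177 = €123.90
Remaining 690 kWh × €0.307 = €211.83
Energy charge = €383.73; + service €24.64 = €408.37 ≈ €408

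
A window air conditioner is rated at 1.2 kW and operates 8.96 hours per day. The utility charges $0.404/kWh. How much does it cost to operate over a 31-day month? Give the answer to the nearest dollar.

$135

Energy = 1200 W × 8.96 h/day × 31 days = 333,312 Wh = 333.3 kWh
Cost = 333.3 kWh × $0.404/kWh = $134.66 ≈ $135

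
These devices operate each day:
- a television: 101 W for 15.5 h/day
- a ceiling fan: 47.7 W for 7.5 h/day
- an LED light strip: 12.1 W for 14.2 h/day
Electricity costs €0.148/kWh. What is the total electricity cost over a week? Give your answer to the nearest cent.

€2.17

television: 101 W × 15.5 h × 7 d = 10,958 Wh = 10.96 kWh
ceiling fan: 47.7 W × 7.5 h × 7 d = 2,504 Wh = 2.504 kWh
LED light strip: 12.1 W × 14.2 h × 7 d = 1,203 Wh = 1.203 kWh
Total energy = 10.96 + 2.504 + 1.203 = 14.67 kWh
Cost = 14.67 kWh × €0.148 = €2.17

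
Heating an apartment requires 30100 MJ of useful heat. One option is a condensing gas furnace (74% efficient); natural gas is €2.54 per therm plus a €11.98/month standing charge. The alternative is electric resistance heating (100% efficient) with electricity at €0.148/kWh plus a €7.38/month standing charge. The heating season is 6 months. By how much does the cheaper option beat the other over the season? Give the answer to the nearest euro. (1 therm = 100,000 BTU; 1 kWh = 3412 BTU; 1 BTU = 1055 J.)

Heat load = 30100 MJ = 30,100,000,000 J / 1055 = 28,530,806 BTU
Gas: input = 28,530,806 / 0.74 = 38,555,143 BTU = 385.6 therm → 385.6 × €2.54 = €979.30; + 6 × €11.98 standing = €1,051.18
Electric: 28,530,806 BTU / 3412 = 8,362 kWh → × €0.148 = €1,237.56; + 6 × €7.38 standing = €1,281.84
Difference = |€1,051.18 − €1,281.84| = €230.66 ≈ €231

€231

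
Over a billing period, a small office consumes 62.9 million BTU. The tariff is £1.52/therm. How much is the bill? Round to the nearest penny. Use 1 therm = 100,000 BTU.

£956.08

62.9 million BTU × (10 therm/million BTU) = 629 therm
Cost = 629 therm × £1.52/therm = £956.08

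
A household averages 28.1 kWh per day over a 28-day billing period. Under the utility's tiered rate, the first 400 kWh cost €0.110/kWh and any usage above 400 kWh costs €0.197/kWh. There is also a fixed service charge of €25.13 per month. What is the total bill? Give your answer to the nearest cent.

€145.33

Usage = 28.1 kWh/day × 28 days = 786.8 kWh
First 400 kWh × €0.110 = €44.00
Remaining 386.8 kWh × €0.197 = €76.20
Energy charge = €120.20; + service €25.13 = €145.33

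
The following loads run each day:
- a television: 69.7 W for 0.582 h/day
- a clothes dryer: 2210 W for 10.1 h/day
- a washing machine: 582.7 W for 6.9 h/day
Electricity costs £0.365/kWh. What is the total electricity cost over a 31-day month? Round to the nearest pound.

£299

television: 69.7 W × 0.582 h × 31 d = 1,258 Wh = 1.258 kWh
clothes dryer: 2210 W × 10.1 h × 31 d = 691,951 Wh = 692 kWh
washing machine: 582.7 W × 6.9 h × 31 d = 124,640 Wh = 124.6 kWh
Total energy = 1.258 + 692 + 124.6 = 817.8 kWh
Cost = 817.8 kWh × £0.365 = £298.51 ≈ £299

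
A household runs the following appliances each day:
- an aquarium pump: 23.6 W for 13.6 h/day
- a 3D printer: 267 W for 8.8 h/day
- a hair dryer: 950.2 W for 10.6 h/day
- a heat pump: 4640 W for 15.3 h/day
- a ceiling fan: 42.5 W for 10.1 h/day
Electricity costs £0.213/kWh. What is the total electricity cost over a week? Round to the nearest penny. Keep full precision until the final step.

aquarium pump: 23.6 W × 13.6 h × 7 d = 2,247 Wh = 2.247 kWh
3D printer: 267 W × 8.8 h × 7 d = 16,447 Wh = 16.45 kWh
hair dryer: 950.2 W × 10.6 h × 7 d = 70,505 Wh = 70.5 kWh
heat pump: 4640 W × 15.3 h × 7 d = 496,944 Wh = 496.9 kWh
ceiling fan: 42.5 W × 10.1 h × 7 d = 3,005 Wh = 3.005 kWh
Total energy = 2.247 + 16.45 + 70.5 + 496.9 + 3.005 = 589.1 kWh
Cost = 589.1 kWh × £0.213 = £125.49

£125.49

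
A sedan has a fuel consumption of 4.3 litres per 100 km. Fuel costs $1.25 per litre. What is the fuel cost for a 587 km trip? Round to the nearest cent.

$31.55

Fuel = 4.3 L/100 km × 587 km / 100 = 25.24 L
Cost = 25.24 L × $1.25/L = $31.55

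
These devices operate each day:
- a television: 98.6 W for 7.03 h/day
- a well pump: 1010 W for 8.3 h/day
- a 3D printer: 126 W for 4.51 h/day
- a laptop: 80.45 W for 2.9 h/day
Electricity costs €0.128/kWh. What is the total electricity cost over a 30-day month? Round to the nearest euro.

television: 98.6 W × 7.03 h × 30 d = 20,795 Wh = 20.79 kWh
well pump: 1010 W × 8.3 h × 30 d = 251,490 Wh = 251.5 kWh
3D printer: 126 W × 4.51 h × 30 d = 17,048 Wh = 17.05 kWh
laptop: 80.45 W × 2.9 h × 30 d = 6,999 Wh = 6.999 kWh
Total energy = 20.79 + 251.5 + 17.05 + 6.999 = 296.3 kWh
Cost = 296.3 kWh × €0.128 = €37.93 ≈ €38

€38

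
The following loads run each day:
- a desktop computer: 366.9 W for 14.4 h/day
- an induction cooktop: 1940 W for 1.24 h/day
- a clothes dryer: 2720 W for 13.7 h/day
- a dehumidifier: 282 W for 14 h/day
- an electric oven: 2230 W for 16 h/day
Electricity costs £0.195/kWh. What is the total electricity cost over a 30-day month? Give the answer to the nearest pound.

desktop computer: 366.9 W × 14.4 h × 30 d = 158,501 Wh = 158.5 kWh
induction cooktop: 1940 W × 1.24 h × 30 d = 72,168 Wh = 72.17 kWh
clothes dryer: 2720 W × 13.7 h × 30 d = 1,117,920 Wh = 1,118 kWh
dehumidifier: 282 W × 14 h × 30 d = 118,440 Wh = 118.4 kWh
electric oven: 2230 W × 16 h × 30 d = 1,070,400 Wh = 1,070 kWh
Total energy = 158.5 + 72.17 + 1,118 + 118.4 + 1,070 = 2,537 kWh
Cost = 2,537 kWh × £0.195 = £494.80 ≈ £495

£495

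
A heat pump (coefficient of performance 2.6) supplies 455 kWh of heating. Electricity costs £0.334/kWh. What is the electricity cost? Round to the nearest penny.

Electrical input = 455 kWh / 2.6 = 175 kWh
Cost = 175 × £0.334/kWh = £58.45

£58.45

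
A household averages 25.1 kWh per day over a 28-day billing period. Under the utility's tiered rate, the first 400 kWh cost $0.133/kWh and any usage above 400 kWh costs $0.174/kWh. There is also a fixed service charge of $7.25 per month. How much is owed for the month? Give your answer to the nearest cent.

$113.14

Usage = 25.1 kWh/day × 28 days = 702.8 kWh
First 400 kWh × $0.133 = $53.20
Remaining 302.8 kWh × $0.174 = $52.69
Energy charge = $105.89; + service $7.25 = $113.14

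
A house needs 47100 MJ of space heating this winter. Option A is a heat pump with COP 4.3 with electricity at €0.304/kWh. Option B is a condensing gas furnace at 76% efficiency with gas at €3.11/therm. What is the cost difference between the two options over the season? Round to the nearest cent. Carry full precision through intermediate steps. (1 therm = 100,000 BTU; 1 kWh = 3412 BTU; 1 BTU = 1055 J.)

€901.85

Heat load = 47100 MJ = 47,100,000,000 J / 1055 = 44,644,550 BTU
Gas: input = 44,644,550 / 0.76 = 58,742,829 BTU = 587.4 therm → 587.4 × €3.11 = €1,826.90
Heat pump: 44,644,550 BTU / 3412 = 13,080 kWh heat; / 4.3 = 3,043 kWh in → × €0.304 = €925.05
Difference = |€1,826.90 − €925.05| = €901.85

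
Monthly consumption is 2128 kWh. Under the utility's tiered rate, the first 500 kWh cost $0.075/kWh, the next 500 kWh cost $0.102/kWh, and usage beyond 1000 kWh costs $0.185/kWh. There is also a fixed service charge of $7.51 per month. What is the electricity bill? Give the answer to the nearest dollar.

$305

First 500 kWh × $0.075 = $37.50
Next 500 kWh × $0.102 = $51.00
Remaining 1128 kWh × $0.185 = $208.68
Energy charge = $297.18; + service $7.51 = $304.69 ≈ $305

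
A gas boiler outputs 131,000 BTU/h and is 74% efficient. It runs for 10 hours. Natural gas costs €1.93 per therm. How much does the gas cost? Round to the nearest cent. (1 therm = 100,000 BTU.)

€34.17

Heat delivered = 131,000 BTU/h × 10 h = 1,310,000 BTU
Gas input = 1,310,000 / 0.74 = 1,770,270 BTU
= 1,770,270 / 100,000 = 17.7 therm
Cost = 17.7 × €1.93/therm = €34.17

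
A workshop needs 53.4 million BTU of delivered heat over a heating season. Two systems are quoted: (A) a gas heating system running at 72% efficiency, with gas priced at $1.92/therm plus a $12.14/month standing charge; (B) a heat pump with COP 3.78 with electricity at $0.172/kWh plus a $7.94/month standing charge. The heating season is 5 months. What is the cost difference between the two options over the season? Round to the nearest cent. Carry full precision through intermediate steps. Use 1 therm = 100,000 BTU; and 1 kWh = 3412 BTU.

Heat load = 53.4 × 10⁶ BTU = 53,400,000 BTU
Gas: input = 53,400,000 / 0.72 = 74,166,667 BTU = 741.7 therm → 741.7 × $1.92 = $1,424.00; + 5 × $12.14 standing = $1,484.70
Heat pump: 53,400,000 BTU / 3412 = 15,650 kWh heat; / 3.78 = 4,140 kWh in → × $0.172 = $712.15; + 5 × $7.94 standing = $751.85
Difference = |$1,484.70 − $751.85| = $732.85

$732.85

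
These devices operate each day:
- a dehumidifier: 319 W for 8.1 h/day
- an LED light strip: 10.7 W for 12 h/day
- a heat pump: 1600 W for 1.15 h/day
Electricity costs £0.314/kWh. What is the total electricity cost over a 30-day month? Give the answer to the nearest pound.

£43

dehumidifier: 319 W × 8.1 h × 30 d = 77,517 Wh = 77.52 kWh
LED light strip: 10.7 W × 12 h × 30 d = 3,852 Wh = 3.852 kWh
heat pump: 1600 W × 1.15 h × 30 d = 55,200 Wh = 55.2 kWh
Total energy = 77.52 + 3.852 + 55.2 = 136.6 kWh
Cost = 136.6 kWh × £0.314 = £42.88 ≈ £43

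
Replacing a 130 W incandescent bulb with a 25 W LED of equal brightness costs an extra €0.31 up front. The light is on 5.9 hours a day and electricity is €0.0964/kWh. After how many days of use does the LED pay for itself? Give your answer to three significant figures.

Power saved = 130 − 25 = 105 W
Daily energy saved = 105 W × 5.9 h = 619.5 Wh = 0.6195 kWh
Daily savings = 0.6195 × €0.0964 = €0.0597
Payback = €0.31 / €0.0597 per day = 5.191 days

5.19 days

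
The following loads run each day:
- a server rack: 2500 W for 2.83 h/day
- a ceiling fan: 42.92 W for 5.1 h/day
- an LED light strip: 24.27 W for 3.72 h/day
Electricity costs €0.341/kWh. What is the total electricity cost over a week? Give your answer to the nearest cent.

server rack: 2500 W × 2.83 h × 7 d = 49,525 Wh = 49.52 kWh
ceiling fan: 42.92 W × 5.1 h × 7 d = 1,532 Wh = 1.532 kWh
LED light strip: 24.27 W × 3.72 h × 7 d = 632 Wh = 0.632 kWh
Total energy = 49.52 + 1.532 + 0.632 = 51.69 kWh
Cost = 51.69 kWh × €0.341 = €17.63

€17.63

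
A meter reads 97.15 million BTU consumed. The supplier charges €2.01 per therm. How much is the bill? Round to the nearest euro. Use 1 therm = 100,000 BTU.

€1953

97.15 million BTU × (10 therm/million BTU) = 971.5 therm
Cost = 971.5 therm × €2.01/therm = €1,952.71 ≈ €1953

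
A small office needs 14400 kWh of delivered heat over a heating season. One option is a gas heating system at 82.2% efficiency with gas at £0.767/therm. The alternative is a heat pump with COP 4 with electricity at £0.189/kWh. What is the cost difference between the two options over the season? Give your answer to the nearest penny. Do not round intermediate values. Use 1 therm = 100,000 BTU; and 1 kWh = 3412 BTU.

£221.95

Heat load = 14400 kWh × 3412 = 49,132,800 BTU
Gas: input = 49,132,800 / 0.822 = 59,772,263 BTU = 597.7 therm → 597.7 × £0.767 = £458.45
Heat pump: 49,132,800 BTU / 3412 = 14,400 kWh heat; / 4 = 3,600 kWh in → × £0.189 = £680.40
Difference = |£458.45 − £680.40| = £221.95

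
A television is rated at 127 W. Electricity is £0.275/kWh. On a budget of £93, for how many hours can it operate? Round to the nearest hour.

Energy budget = £93 / £0.275 per kWh = 338.2 kWh = 338,182 Wh
Runtime = 338,182 Wh / 127 W = 2,663 h

2663 h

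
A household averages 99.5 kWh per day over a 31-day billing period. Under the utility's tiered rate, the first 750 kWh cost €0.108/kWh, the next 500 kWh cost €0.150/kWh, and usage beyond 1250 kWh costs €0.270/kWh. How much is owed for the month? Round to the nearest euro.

€651

Usage = 99.5 kWh/day × 31 days = 3084.5 kWh
First 750 kWh × €0.108 = €81.00
Next 500 kWh × €0.150 = €75.00
Remaining 1834.5 kWh × €0.270 = €495.32
Total = €651.32 ≈ €651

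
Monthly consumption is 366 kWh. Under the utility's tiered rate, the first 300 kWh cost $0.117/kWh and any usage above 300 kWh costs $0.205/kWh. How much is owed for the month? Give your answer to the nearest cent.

$48.63

First 300 kWh × $0.117 = $35.10
Remaining 66 kWh × $0.205 = $13.53
Total = $48.63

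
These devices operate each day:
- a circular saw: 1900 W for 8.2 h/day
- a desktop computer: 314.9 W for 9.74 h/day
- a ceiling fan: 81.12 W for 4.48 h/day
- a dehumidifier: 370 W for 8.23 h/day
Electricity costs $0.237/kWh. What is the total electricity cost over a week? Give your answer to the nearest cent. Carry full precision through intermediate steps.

$36.59

circular saw: 1900 W × 8.2 h × 7 d = 109,060 Wh = 109.1 kWh
desktop computer: 314.9 W × 9.74 h × 7 d = 21,470 Wh = 21.47 kWh
ceiling fan: 81.12 W × 4.48 h × 7 d = 2,544 Wh = 2.544 kWh
dehumidifier: 370 W × 8.23 h × 7 d = 21,316 Wh = 21.32 kWh
Total energy = 109.1 + 21.47 + 2.544 + 21.32 = 154.4 kWh
Cost = 154.4 kWh × $0.237 = $36.59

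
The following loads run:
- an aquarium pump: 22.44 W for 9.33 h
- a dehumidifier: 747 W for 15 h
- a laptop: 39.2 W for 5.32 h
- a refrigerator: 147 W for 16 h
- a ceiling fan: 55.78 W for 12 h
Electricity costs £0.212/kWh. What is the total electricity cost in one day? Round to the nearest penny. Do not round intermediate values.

£3.10

aquarium pump: 22.44 W × 9.33 h = 209 Wh = 0.2094 kWh
dehumidifier: 747 W × 15 h = 11,205 Wh = 11.21 kWh
laptop: 39.2 W × 5.32 h = 209 Wh = 0.2085 kWh
refrigerator: 147 W × 16 h = 2,352 Wh = 2.352 kWh
ceiling fan: 55.78 W × 12 h = 669 Wh = 0.6694 kWh
Total energy = 0.2094 + 11.21 + 0.2085 + 2.352 + 0.6694 = 14.64 kWh
Cost = 14.64 kWh × £0.212 = £3.10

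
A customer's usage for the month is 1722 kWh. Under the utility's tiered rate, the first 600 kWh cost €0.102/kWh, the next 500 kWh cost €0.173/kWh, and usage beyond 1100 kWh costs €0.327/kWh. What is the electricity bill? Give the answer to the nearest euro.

€351

First 600 kWh × €0.102 = €61.20
Next 500 kWh × €0.173 = €86.50
Remaining 622 kWh × €0.327 = €203.39
Total = €351.09 ≈ €351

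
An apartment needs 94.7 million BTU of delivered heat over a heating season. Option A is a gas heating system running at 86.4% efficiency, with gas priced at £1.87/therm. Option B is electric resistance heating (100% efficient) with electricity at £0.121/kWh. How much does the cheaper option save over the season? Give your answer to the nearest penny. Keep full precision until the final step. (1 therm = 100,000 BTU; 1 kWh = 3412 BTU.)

Heat load = 94.7 × 10⁶ BTU = 94,700,000 BTU
Gas: input = 94,700,000 / 0.864 = 109,606,481 BTU = 1,096 therm → 1,096 × £1.87 = £2,049.64
Electric: 94,700,000 BTU / 3412 = 27,750 kWh → × £0.121 = £3,358.35
Difference = |£2,049.64 − £3,358.35| = £1,308.71

£1308.71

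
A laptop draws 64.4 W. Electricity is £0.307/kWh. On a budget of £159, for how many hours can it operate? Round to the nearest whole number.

8042 h

Energy budget = £159 / £0.307 per kWh = 517.9 kWh = 517,915 Wh
Runtime = 517,915 Wh / 64.4 W = 8,042 h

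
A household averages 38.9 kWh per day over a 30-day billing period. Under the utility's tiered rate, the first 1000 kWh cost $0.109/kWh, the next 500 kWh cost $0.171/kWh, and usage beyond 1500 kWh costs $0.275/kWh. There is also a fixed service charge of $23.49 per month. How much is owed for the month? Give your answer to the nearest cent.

$161.05

Usage = 38.9 kWh/day × 30 days = 1167 kWh
First 1000 kWh × $0.109 = $109.00
Next 167 kWh × $0.171 = $28.56
Remaining tier: 0 kWh (not reached)
Energy charge = $137.56; + service $23.49 = $161.05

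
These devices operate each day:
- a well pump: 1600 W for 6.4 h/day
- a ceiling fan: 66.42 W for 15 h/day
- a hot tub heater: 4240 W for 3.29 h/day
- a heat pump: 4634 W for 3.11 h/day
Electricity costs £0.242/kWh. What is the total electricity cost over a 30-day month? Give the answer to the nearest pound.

well pump: 1600 W × 6.4 h × 30 d = 307,200 Wh = 307.2 kWh
ceiling fan: 66.42 W × 15 h × 30 d = 29,889 Wh = 29.89 kWh
hot tub heater: 4240 W × 3.29 h × 30 d = 418,488 Wh = 418.5 kWh
heat pump: 4634 W × 3.11 h × 30 d = 432,352 Wh = 432.4 kWh
Total energy = 307.2 + 29.89 + 418.5 + 432.4 = 1,188 kWh
Cost = 1,188 kWh × £0.242 = £287.48 ≈ £287

£287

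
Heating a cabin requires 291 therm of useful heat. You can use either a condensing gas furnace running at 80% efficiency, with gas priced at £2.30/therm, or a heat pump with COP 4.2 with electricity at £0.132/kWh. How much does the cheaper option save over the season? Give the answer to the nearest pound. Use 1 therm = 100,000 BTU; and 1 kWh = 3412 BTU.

Heat load = 291 therm × 100,000 = 29,100,000 BTU
Gas: input = 29,100,000 / 0.80 = 36,375,000 BTU = 363.8 therm → 363.8 × £2.30 = £836.62
Heat pump: 29,100,000 BTU / 3412 = 8,529 kWh heat; / 4.2 = 2,031 kWh in → × £0.132 = £268.05
Difference = |£836.62 − £268.05| = £568.58 ≈ £569

£569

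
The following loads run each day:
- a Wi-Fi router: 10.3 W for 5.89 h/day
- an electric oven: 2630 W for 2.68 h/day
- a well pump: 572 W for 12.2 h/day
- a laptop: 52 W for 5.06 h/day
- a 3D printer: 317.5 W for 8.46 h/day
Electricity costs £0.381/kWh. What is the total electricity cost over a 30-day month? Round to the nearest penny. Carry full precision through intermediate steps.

Wi-Fi router: 10.3 W × 5.89 h × 30 d = 1,820 Wh = 1.82 kWh
electric oven: 2630 W × 2.68 h × 30 d = 211,452 Wh = 211.5 kWh
well pump: 572 W × 12.2 h × 30 d = 209,352 Wh = 209.4 kWh
laptop: 52 W × 5.06 h × 30 d = 7,894 Wh = 7.894 kWh
3D printer: 317.5 W × 8.46 h × 30 d = 80,582 Wh = 80.58 kWh
Total energy = 1.82 + 211.5 + 209.4 + 7.894 + 80.58 = 511.1 kWh
Cost = 511.1 kWh × £0.381 = £194.73

£194.73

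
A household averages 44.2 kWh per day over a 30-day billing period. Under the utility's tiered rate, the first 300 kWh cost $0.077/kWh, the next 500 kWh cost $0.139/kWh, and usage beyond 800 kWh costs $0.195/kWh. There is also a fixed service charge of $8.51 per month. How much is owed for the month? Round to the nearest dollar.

Usage = 44.2 kWh/day × 30 days = 1326 kWh
First 300 kWh × $0.077 = $23.10
Next 500 kWh × $0.139 = $69.50
Remaining 526 kWh × $0.195 = $102.57
Energy charge = $195.17; + service $8.51 = $203.68 ≈ $204

$204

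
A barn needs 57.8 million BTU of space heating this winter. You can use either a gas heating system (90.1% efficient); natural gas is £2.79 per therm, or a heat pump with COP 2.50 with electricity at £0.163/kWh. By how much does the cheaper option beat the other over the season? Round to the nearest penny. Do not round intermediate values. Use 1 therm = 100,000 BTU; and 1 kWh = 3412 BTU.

£685.31

Heat load = 57.8 × 10⁶ BTU = 57,800,000 BTU
Gas: input = 57,800,000 / 0.901 = 64,150,943 BTU = 641.5 therm → 641.5 × £2.79 = £1,789.81
Heat pump: 57,800,000 BTU / 3412 = 16,940 kWh heat; / 2.50 = 6,776 kWh in → × £0.163 = £1,104.50
Difference = |£1,789.81 − £1,104.50| = £685.31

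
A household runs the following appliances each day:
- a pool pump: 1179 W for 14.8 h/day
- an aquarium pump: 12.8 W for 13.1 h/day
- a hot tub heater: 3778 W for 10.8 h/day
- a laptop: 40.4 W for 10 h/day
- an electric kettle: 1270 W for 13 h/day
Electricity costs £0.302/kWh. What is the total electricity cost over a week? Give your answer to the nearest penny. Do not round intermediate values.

£159.25

pool pump: 1179 W × 14.8 h × 7 d = 122,144 Wh = 122.1 kWh
aquarium pump: 12.8 W × 13.1 h × 7 d = 1,174 Wh = 1.174 kWh
hot tub heater: 3778 W × 10.8 h × 7 d = 285,617 Wh = 285.6 kWh
laptop: 40.4 W × 10 h × 7 d = 2,828 Wh = 2.828 kWh
electric kettle: 1270 W × 13 h × 7 d = 115,570 Wh = 115.6 kWh
Total energy = 122.1 + 1.174 + 285.6 + 2.828 + 115.6 = 527.3 kWh
Cost = 527.3 kWh × £0.302 = £159.25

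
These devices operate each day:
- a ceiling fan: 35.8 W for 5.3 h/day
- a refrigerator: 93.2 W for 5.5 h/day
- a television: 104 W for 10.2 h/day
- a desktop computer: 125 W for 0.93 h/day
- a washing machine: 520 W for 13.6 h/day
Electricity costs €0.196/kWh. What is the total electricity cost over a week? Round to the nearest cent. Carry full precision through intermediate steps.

€12.28

ceiling fan: 35.8 W × 5.3 h × 7 d = 1,328 Wh = 1.328 kWh
refrigerator: 93.2 W × 5.5 h × 7 d = 3,588 Wh = 3.588 kWh
television: 104 W × 10.2 h × 7 d = 7,426 Wh = 7.426 kWh
desktop computer: 125 W × 0.93 h × 7 d = 814 Wh = 0.8137 kWh
washing machine: 520 W × 13.6 h × 7 d = 49,504 Wh = 49.5 kWh
Total energy = 1.328 + 3.588 + 7.426 + 0.8137 + 49.5 = 62.66 kWh
Cost = 62.66 kWh × €0.196 = €12.28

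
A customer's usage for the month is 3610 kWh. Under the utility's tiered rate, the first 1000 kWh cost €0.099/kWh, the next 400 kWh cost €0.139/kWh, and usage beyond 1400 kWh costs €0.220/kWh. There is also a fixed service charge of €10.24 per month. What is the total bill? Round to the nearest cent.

€651.04

First 1000 kWh × €0.099 = €99.00
Next 400 kWh × €0.139 = €55.60
Remaining 2210 kWh × €0.220 = €486.20
Energy charge = €640.80; + service €10.24 = €651.04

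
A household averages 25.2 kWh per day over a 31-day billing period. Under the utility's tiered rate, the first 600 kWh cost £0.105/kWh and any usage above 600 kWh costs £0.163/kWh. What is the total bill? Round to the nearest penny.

£92.54

Usage = 25.2 kWh/day × 31 days = 781.2 kWh
First 600 kWh × £0.105 = £63.00
Remaining 181.2 kWh × £0.163 = £29.54
Total = £92.54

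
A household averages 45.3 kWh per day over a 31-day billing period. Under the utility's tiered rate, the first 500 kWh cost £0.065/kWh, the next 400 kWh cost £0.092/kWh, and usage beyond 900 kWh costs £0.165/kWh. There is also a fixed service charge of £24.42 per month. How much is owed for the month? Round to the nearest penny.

Usage = 45.3 kWh/day × 31 days = 1404.3 kWh
First 500 kWh × £0.065 = £32.50
Next 400 kWh × £0.092 = £36.80
Remaining 504.3 kWh × £0.165 = £83.21
Energy charge = £152.51; + service £24.42 = £176.93

£176.93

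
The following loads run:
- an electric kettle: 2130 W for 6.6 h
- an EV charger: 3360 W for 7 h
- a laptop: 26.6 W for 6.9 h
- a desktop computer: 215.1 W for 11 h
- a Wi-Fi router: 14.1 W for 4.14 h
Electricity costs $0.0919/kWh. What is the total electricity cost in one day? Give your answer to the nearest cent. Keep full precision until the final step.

$3.69

electric kettle: 2130 W × 6.6 h = 14,058 Wh = 14.06 kWh
EV charger: 3360 W × 7 h = 23,520 Wh = 23.52 kWh
laptop: 26.6 W × 6.9 h = 184 Wh = 0.1835 kWh
desktop computer: 215.1 W × 11 h = 2,366 Wh = 2.366 kWh
Wi-Fi router: 14.1 W × 4.14 h = 58 Wh = 0.05837 kWh
Total energy = 14.06 + 23.52 + 0.1835 + 2.366 + 0.05837 = 40.19 kWh
Cost = 40.19 kWh × $0.0919 = $3.69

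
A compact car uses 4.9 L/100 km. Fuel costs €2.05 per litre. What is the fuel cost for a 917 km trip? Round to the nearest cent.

Fuel = 4.9 L/100 km × 917 km / 100 = 44.93 L
Cost = 44.93 L × €2.05/L = €92.11

€92.11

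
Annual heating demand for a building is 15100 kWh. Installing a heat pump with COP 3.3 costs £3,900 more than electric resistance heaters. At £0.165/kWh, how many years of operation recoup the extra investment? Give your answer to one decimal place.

2.2 years

Resistance: 15100 kWh × £0.165 = £2,491.50/yr
Heat pump: 15100 / 3.3 = 4576 kWh in → × £0.165 = £755.00/yr
Annual savings = £1,736.50
Payback = £3,900 / £1,736.50 = 2.25 years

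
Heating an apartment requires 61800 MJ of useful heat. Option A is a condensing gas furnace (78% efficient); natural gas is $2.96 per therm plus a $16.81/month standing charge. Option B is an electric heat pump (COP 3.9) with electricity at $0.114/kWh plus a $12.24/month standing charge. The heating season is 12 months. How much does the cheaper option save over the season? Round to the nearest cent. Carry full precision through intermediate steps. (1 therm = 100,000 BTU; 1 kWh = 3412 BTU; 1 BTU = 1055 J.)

Heat load = 61800 MJ = 61,800,000,000 J / 1055 = 58,578,199 BTU
Gas: input = 58,578,199 / 0.78 = 75,100,255 BTU = 751 therm → 751 × $2.96 = $2,222.97; + 12 × $16.81 standing = $2,424.69
Heat pump: 58,578,199 BTU / 3412 = 17,170 kWh heat; / 3.9 = 4,402 kWh in → × $0.114 = $501.84; + 12 × $12.24 standing = $648.72
Difference = |$2,424.69 − $648.72| = $1,775.97

$1775.97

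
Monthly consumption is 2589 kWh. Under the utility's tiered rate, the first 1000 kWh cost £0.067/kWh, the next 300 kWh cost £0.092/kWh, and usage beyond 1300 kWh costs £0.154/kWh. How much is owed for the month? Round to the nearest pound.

First 1000 kWh × £0.067 = £67.00
Next 300 kWh × £0.092 = £27.60
Remaining 1289 kWh × £0.154 = £198.51
Total = £293.11 ≈ £293

£293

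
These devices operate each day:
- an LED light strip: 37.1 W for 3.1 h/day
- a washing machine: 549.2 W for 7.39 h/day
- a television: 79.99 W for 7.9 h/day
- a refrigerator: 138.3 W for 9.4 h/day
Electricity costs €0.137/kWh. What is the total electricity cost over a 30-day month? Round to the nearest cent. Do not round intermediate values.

€25.09

LED light strip: 37.1 W × 3.1 h × 30 d = 3,450 Wh = 3.45 kWh
washing machine: 549.2 W × 7.39 h × 30 d = 121,758 Wh = 121.8 kWh
television: 79.99 W × 7.9 h × 30 d = 18,958 Wh = 18.96 kWh
refrigerator: 138.3 W × 9.4 h × 30 d = 39,001 Wh = 39 kWh
Total energy = 3.45 + 121.8 + 18.96 + 39 = 183.2 kWh
Cost = 183.2 kWh × €0.137 = €25.09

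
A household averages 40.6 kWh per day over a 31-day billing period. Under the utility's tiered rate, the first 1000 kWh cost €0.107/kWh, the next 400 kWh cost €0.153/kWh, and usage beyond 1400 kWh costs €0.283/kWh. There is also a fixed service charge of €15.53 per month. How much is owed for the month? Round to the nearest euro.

€162

Usage = 40.6 kWh/day × 31 days = 1258.6 kWh
First 1000 kWh × €0.107 = €107.00
Next 258.6 kWh × €0.153 = €39.57
Remaining tier: 0 kWh (not reached)
Energy charge = €146.57; + service €15.53 = €162.10 ≈ €162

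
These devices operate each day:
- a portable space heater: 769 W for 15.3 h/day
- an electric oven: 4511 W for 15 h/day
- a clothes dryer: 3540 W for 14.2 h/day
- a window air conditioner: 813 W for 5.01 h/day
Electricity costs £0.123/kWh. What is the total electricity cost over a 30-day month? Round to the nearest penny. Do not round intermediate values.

£493.62

portable space heater: 769 W × 15.3 h × 30 d = 352,971 Wh = 353 kWh
electric oven: 4511 W × 15 h × 30 d = 2,029,950 Wh = 2,030 kWh
clothes dryer: 3540 W × 14.2 h × 30 d = 1,508,040 Wh = 1,508 kWh
window air conditioner: 813 W × 5.01 h × 30 d = 122,194 Wh = 122.2 kWh
Total energy = 353 + 2,030 + 1,508 + 122.2 = 4,013 kWh
Cost = 4,013 kWh × £0.123 = £493.62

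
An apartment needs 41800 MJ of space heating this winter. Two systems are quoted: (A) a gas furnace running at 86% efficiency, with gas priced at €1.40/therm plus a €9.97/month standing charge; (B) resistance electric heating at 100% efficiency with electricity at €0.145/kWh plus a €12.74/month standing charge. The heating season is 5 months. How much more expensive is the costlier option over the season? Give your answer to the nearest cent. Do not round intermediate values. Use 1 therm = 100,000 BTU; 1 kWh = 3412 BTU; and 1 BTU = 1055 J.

Heat load = 41800 MJ = 41,800,000,000 J / 1055 = 39,620,853 BTU
Gas: input = 39,620,853 / 0.86 = 46,070,759 BTU = 460.7 therm → 460.7 × €1.40 = €644.99; + 5 × €9.97 standing = €694.84
Electric: 39,620,853 BTU / 3412 = 11,610 kWh → × €0.145 = €1,683.77; + 5 × €12.74 standing = €1,747.47
Difference = |€694.84 − €1,747.47| = €1,052.63

€1052.63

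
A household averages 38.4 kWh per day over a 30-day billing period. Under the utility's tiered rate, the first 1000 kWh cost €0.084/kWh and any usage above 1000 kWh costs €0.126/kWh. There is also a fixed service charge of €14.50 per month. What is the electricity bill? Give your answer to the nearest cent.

€117.65

Usage = 38.4 kWh/day × 30 days = 1152 kWh
First 1000 kWh × €0.084 = €84.00
Remaining 152 kWh × €0.126 = €19.15
Energy charge = €103.15; + service €14.50 = €117.65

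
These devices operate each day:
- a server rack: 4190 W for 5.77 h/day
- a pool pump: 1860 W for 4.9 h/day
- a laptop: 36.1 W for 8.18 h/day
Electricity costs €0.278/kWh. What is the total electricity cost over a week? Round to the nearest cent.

€65.36

server rack: 4190 W × 5.77 h × 7 d = 169,234 Wh = 169.2 kWh
pool pump: 1860 W × 4.9 h × 7 d = 63,798 Wh = 63.8 kWh
laptop: 36.1 W × 8.18 h × 7 d = 2,067 Wh = 2.067 kWh
Total energy = 169.2 + 63.8 + 2.067 = 235.1 kWh
Cost = 235.1 kWh × €0.278 = €65.36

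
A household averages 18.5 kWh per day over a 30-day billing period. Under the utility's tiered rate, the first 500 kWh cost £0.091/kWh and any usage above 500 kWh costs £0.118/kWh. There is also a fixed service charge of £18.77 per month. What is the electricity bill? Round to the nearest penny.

Usage = 18.5 kWh/day × 30 days = 555 kWh
First 500 kWh × £0.091 = £45.50
Remaining 55 kWh × £0.118 = £6.49
Energy charge = £51.99; + service £18.77 = £70.76

£70.76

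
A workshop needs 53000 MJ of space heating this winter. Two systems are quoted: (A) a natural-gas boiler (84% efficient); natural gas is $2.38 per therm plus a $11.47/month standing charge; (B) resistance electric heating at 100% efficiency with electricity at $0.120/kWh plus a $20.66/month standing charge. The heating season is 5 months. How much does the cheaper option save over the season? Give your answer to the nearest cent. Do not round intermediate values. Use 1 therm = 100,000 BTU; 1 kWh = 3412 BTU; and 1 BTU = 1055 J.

Heat load = 53000 MJ = 53,000,000,000 J / 1055 = 50,236,967 BTU
Gas: input = 50,236,967 / 0.84 = 59,805,913 BTU = 598.1 therm → 598.1 × $2.38 = $1,423.38; + 5 × $11.47 standing = $1,480.73
Electric: 50,236,967 BTU / 3412 = 14,720 kWh → × $0.120 = $1,766.83; + 5 × $20.66 standing = $1,870.13
Difference = |$1,480.73 − $1,870.13| = $389.40

$389.40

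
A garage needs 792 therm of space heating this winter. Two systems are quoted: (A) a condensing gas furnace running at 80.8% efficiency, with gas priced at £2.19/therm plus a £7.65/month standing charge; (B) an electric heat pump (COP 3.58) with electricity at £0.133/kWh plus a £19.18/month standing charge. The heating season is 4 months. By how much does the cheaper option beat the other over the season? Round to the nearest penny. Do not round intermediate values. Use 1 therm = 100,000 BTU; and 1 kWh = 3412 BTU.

Heat load = 792 therm × 100,000 = 79,200,000 BTU
Gas: input = 79,200,000 / 0.808 = 98,019,802 BTU = 980.2 therm → 980.2 × £2.19 = £2,146.63; + 4 × £7.65 standing = £2,177.23
Heat pump: 79,200,000 BTU / 3412 = 23,210 kWh heat; / 3.58 = 6,484 kWh in → × £0.133 = £862.35; + 4 × £19.18 standing = £939.07
Difference = |£2,177.23 − £939.07| = £1,238.16

£1238.16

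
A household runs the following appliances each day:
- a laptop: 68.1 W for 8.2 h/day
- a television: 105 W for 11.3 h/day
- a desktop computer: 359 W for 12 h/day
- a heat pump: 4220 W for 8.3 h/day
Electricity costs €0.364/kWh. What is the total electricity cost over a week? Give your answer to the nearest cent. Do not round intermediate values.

laptop: 68.1 W × 8.2 h × 7 d = 3,909 Wh = 3.909 kWh
television: 105 W × 11.3 h × 7 d = 8,306 Wh = 8.306 kWh
desktop computer: 359 W × 12 h × 7 d = 30,156 Wh = 30.16 kWh
heat pump: 4220 W × 8.3 h × 7 d = 245,182 Wh = 245.2 kWh
Total energy = 3.909 + 8.306 + 30.16 + 245.2 = 287.6 kWh
Cost = 287.6 kWh × €0.364 = €104.67

€104.67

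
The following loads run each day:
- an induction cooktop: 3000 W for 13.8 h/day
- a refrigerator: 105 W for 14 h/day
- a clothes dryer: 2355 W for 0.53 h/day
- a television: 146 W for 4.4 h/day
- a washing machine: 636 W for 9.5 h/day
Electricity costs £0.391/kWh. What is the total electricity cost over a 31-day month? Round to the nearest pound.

induction cooktop: 3000 W × 13.8 h × 31 d = 1,283,400 Wh = 1,283 kWh
refrigerator: 105 W × 14 h × 31 d = 45,570 Wh = 45.57 kWh
clothes dryer: 2355 W × 0.53 h × 31 d = 38,693 Wh = 38.69 kWh
television: 146 W × 4.4 h × 31 d = 19,914 Wh = 19.91 kWh
washing machine: 636 W × 9.5 h × 31 d = 187,302 Wh = 187.3 kWh
Total energy = 1,283 + 45.57 + 38.69 + 19.91 + 187.3 = 1,575 kWh
Cost = 1,575 kWh × £0.391 = £615.78 ≈ £616

£616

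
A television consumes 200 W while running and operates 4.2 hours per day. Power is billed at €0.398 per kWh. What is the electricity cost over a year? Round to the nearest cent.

Energy = 200 W × 4.2 h/day × 365 days = 306,600 Wh = 306.6 kWh
Cost = 306.6 kWh × €0.398/kWh = €122.03

€122.03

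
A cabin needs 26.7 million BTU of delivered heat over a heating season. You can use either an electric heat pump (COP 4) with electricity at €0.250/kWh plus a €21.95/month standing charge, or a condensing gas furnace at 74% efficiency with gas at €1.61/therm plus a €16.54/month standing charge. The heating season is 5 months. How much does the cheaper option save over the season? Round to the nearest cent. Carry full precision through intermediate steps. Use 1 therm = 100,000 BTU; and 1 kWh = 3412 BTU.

€64.77

Heat load = 26.7 × 10⁶ BTU = 26,700,000 BTU
Gas: input = 26,700,000 / 0.74 = 36,081,081 BTU = 360.8 therm → 360.8 × €1.61 = €580.91; + 5 × €16.54 standing = €663.61
Heat pump: 26,700,000 BTU / 3412 = 7,825 kWh heat; / 4 = 1,956 kWh in → × €0.250 = €489.08; + 5 × €21.95 standing = €598.83
Difference = |€663.61 − €598.83| = €64.77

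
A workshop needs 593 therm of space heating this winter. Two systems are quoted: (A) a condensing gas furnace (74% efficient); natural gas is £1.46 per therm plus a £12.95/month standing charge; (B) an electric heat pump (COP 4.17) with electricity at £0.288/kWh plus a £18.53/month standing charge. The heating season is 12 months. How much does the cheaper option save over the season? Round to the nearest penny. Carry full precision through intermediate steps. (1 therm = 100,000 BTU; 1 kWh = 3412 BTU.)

£97.32

Heat load = 593 therm × 100,000 = 59,300,000 BTU
Gas: input = 59,300,000 / 0.74 = 80,135,135 BTU = 801.4 therm → 801.4 × £1.46 = £1,169.97; + 12 × £12.95 standing = £1,325.37
Heat pump: 59,300,000 BTU / 3412 = 17,380 kWh heat; / 4.17 = 4,168 kWh in → × £0.288 = £1,200.33; + 12 × £18.53 standing = £1,422.69
Difference = |£1,325.37 − £1,422.69| = £97.32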